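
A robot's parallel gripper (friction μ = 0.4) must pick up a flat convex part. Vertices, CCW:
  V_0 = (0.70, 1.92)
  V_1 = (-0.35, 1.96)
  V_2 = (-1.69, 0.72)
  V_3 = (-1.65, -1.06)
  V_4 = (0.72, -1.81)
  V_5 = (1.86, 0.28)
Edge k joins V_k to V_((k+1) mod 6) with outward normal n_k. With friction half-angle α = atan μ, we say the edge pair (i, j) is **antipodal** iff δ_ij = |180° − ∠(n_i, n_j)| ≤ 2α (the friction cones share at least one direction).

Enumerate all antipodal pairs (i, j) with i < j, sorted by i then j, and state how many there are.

count = 5; pairs: (0,3), (1,4), (2,4), (2,5), (3,5)

α = atan 0.4 = 21.80°;  2α = 43.60°
n_0 = (+0.0381, +0.9993)
n_1 = (-0.6792, +0.7340)
n_2 = (-0.9997, -0.0225)
n_3 = (-0.3017, -0.9534)
n_4 = (+0.8779, -0.4789)
n_5 = (+0.8164, +0.5775)
  (0,1): δ = 135.04°  ·
  (0,2): δ = 86.53°  ·
  (0,3): δ = 15.38°  ✓
  (0,4): δ = 63.57°  ·
  (0,5): δ = 127.45°  ·
  (1,2): δ = 131.49°  ·
  (1,3): δ = 60.34°  ·
  (1,4): δ = 18.61°  ✓
  (1,5): δ = 82.49°  ·
  (2,3): δ = 108.85°  ·
  (2,4): δ = 29.90°  ✓
  (2,5): δ = 33.99°  ✓
  (3,4): δ = 101.05°  ·
  (3,5): δ = 37.17°  ✓
  (4,5): δ = 116.12°  ·
antipodal pairs: 5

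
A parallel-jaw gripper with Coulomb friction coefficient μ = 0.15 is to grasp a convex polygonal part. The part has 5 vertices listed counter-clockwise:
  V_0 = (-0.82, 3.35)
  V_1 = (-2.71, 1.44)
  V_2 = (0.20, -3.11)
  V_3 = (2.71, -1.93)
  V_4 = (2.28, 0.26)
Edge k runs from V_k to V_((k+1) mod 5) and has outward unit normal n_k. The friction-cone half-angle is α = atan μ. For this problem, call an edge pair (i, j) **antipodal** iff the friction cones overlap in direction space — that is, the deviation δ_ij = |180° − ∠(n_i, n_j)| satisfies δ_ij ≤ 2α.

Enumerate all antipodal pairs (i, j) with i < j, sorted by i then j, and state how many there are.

α = atan 0.15 = 8.53°;  2α = 17.06°
n_0 = (-0.7108, +0.7034)
n_1 = (-0.8424, -0.5388)
n_2 = (+0.4254, -0.9050)
n_3 = (+0.9813, +0.1927)
n_4 = (+0.7060, +0.7082)
  (0,1): δ = 102.70°  ·
  (0,2): δ = 20.12°  ·
  (0,3): δ = 55.81°  ·
  (0,4): δ = 89.79°  ·
  (1,2): δ = 97.42°  ·
  (1,3): δ = 21.49°  ·
  (1,4): δ = 12.49°  ✓
  (2,3): δ = 104.07°  ·
  (2,4): δ = 70.09°  ·
  (3,4): δ = 146.02°  ·
antipodal pairs: 1

count = 1; pairs: (1,4)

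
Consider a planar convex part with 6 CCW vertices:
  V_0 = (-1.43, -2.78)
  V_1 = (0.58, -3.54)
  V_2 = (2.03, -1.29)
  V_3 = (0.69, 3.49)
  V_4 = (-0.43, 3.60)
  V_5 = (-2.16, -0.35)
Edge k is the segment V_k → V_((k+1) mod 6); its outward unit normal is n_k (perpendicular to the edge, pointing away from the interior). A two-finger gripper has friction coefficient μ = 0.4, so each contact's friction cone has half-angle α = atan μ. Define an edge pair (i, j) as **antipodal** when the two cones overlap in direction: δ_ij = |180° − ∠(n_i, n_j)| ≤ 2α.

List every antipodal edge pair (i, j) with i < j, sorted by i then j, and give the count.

count = 4; pairs: (0,3), (1,4), (2,4), (2,5)

α = atan 0.4 = 21.80°;  2α = 43.60°
n_0 = (-0.3537, -0.9354)
n_1 = (+0.8406, -0.5417)
n_2 = (+0.9629, +0.2699)
n_3 = (+0.0977, +0.9952)
n_4 = (-0.9160, +0.4012)
n_5 = (-0.9577, -0.2877)
  (0,1): δ = 102.09°  ·
  (0,2): δ = 53.63°  ·
  (0,3): δ = 15.10°  ✓
  (0,4): δ = 87.06°  ·
  (0,5): δ = 127.43°  ·
  (1,2): δ = 131.54°  ·
  (1,3): δ = 62.81°  ·
  (1,4): δ = 9.15°  ✓
  (1,5): δ = 49.52°  ·
  (2,3): δ = 111.27°  ·
  (2,4): δ = 39.31°  ✓
  (2,5): δ = 1.06°  ✓
  (3,4): δ = 108.04°  ·
  (3,5): δ = 67.67°  ·
  (4,5): δ = 139.63°  ·
antipodal pairs: 4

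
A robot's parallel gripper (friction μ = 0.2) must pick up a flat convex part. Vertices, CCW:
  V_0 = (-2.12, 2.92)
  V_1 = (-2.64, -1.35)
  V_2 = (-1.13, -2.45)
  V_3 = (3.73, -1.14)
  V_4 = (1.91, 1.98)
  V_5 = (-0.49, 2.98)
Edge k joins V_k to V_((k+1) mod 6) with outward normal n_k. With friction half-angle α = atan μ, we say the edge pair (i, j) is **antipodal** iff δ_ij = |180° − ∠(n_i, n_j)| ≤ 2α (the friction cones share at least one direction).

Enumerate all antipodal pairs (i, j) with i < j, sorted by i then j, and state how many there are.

count = 2; pairs: (1,4), (2,5)

α = atan 0.2 = 11.31°;  2α = 22.62°
n_0 = (-0.9927, +0.1209)
n_1 = (-0.5888, -0.8083)
n_2 = (+0.2603, -0.9655)
n_3 = (+0.8638, +0.5039)
n_4 = (+0.3846, +0.9231)
n_5 = (-0.0368, +0.9993)
  (0,1): δ = 119.13°  ·
  (0,2): δ = 67.97°  ·
  (0,3): δ = 37.20°  ·
  (0,4): δ = 74.32°  ·
  (0,5): δ = 99.05°  ·
  (1,2): δ = 128.84°  ·
  (1,3): δ = 23.67°  ·
  (1,4): δ = 13.45°  ✓
  (1,5): δ = 38.18°  ·
  (2,3): δ = 74.83°  ·
  (2,4): δ = 37.71°  ·
  (2,5): δ = 12.98°  ✓
  (3,4): δ = 142.88°  ·
  (3,5): δ = 118.15°  ·
  (4,5): δ = 155.27°  ·
antipodal pairs: 2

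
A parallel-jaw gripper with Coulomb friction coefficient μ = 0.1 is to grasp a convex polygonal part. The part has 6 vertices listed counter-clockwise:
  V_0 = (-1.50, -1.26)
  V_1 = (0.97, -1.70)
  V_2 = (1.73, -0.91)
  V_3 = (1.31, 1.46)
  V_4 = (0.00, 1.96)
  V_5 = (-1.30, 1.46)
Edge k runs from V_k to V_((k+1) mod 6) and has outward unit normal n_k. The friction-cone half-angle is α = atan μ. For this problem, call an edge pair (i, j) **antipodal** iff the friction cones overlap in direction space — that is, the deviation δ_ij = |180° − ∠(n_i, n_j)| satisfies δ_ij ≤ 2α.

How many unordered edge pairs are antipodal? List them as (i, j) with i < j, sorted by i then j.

count = 1; pairs: (0,3)

α = atan 0.1 = 5.71°;  2α = 11.42°
n_0 = (-0.1754, -0.9845)
n_1 = (+0.7207, -0.6933)
n_2 = (+0.9847, +0.1745)
n_3 = (+0.3566, +0.9343)
n_4 = (-0.3590, +0.9333)
n_5 = (-0.9973, +0.0733)
  (0,1): δ = 123.79°  ·
  (0,2): δ = 69.85°  ·
  (0,3): δ = 10.79°  ✓
  (0,4): δ = 31.14°  ·
  (0,5): δ = 95.90°  ·
  (1,2): δ = 126.06°  ·
  (1,3): δ = 67.00°  ·
  (1,4): δ = 25.07°  ·
  (1,5): δ = 39.69°  ·
  (2,3): δ = 120.94°  ·
  (2,4): δ = 79.01°  ·
  (2,5): δ = 14.25°  ·
  (3,4): δ = 138.07°  ·
  (3,5): δ = 73.31°  ·
  (4,5): δ = 115.24°  ·
antipodal pairs: 1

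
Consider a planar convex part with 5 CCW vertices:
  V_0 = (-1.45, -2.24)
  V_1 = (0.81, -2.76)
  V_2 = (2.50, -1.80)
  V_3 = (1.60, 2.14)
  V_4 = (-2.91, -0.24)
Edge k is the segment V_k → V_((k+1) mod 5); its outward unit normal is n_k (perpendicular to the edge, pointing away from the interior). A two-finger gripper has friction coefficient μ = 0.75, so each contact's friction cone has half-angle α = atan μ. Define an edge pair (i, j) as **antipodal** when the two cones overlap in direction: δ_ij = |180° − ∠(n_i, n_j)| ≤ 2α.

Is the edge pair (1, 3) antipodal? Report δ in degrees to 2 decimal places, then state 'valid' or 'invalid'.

α = atan 0.75 = 36.87°;  2α = 73.74°
edge 1: e_1 = (+1.69, +0.96);  n_1 = (+0.4939, -0.8695)
edge 3: e_3 = (-4.51, -2.38);  n_3 = (-0.4667, +0.8844)
∠(n_1, n_3) = 178.22°
δ = |180° − 178.22°| = 1.78°
1.78° ≤ 2α = 73.74°  →  valid

δ = 1.78°, valid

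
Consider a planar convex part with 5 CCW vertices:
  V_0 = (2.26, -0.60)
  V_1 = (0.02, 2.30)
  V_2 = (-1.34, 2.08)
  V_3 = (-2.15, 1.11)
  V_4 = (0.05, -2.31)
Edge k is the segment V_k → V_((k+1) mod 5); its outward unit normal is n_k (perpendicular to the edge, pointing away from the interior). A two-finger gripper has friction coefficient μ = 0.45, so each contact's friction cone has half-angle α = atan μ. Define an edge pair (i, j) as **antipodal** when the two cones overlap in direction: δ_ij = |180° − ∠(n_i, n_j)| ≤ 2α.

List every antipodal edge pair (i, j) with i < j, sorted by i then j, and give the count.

count = 3; pairs: (0,3), (1,4), (2,4)

α = atan 0.45 = 24.23°;  2α = 48.46°
n_0 = (+0.7914, +0.6113)
n_1 = (-0.1597, +0.9872)
n_2 = (-0.7676, +0.6410)
n_3 = (-0.8410, -0.5410)
n_4 = (+0.6120, -0.7909)
  (0,1): δ = 118.49°  ·
  (0,2): δ = 77.55°  ·
  (0,3): δ = 4.93°  ✓
  (0,4): δ = 90.05°  ·
  (1,2): δ = 139.05°  ·
  (1,3): δ = 66.44°  ·
  (1,4): δ = 28.54°  ✓
  (2,3): δ = 107.38°  ·
  (2,4): δ = 12.41°  ✓
  (3,4): δ = 85.02°  ·
antipodal pairs: 3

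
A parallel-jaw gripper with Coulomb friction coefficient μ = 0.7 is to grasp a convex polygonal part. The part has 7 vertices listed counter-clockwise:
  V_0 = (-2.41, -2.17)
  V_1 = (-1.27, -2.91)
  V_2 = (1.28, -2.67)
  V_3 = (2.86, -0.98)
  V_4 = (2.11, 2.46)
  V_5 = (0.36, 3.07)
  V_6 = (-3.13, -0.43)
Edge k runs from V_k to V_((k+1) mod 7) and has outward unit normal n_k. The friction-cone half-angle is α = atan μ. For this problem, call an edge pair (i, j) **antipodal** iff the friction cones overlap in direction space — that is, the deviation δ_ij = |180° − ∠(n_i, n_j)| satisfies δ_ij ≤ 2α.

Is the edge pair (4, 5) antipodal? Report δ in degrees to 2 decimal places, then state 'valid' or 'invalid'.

δ = 115.70°, invalid

α = atan 0.7 = 34.99°;  2α = 69.98°
edge 4: e_4 = (-1.75, +0.61);  n_4 = (+0.3291, +0.9443)
edge 5: e_5 = (-3.49, -3.50);  n_5 = (-0.7081, +0.7061)
∠(n_4, n_5) = 64.30°
δ = |180° − 64.30°| = 115.70°
115.70° > 2α = 69.98°  →  invalid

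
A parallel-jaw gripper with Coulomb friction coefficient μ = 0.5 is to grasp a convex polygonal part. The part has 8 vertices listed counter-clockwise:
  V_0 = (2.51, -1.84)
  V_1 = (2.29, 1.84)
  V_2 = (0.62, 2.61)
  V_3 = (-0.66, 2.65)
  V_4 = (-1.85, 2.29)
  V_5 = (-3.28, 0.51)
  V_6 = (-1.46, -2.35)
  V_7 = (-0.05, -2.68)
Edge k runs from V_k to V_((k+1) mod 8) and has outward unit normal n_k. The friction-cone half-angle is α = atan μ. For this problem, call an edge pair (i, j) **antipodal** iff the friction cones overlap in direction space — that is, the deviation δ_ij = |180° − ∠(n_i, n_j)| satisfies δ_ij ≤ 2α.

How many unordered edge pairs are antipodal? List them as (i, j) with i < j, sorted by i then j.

count = 10; pairs: (0,4), (0,5), (1,5), (1,6), (1,7), (2,6), (2,7), (3,6), (3,7), (4,7)

α = atan 0.5 = 26.57°;  2α = 53.13°
n_0 = (+0.9982, +0.0597)
n_1 = (+0.4187, +0.9081)
n_2 = (+0.0312, +0.9995)
n_3 = (-0.2896, +0.9572)
n_4 = (-0.7796, +0.6263)
n_5 = (-0.8437, -0.5369)
n_6 = (-0.2279, -0.9737)
n_7 = (+0.3118, -0.9502)
  (0,1): δ = 118.17°  ·
  (0,2): δ = 95.21°  ·
  (0,3): δ = 76.59°  ·
  (0,4): δ = 42.20°  ✓
  (0,5): δ = 29.05°  ✓
  (0,6): δ = 73.41°  ·
  (0,7): δ = 104.74°  ·
  (1,2): δ = 157.04°  ·
  (1,3): δ = 138.41°  ·
  (1,4): δ = 104.02°  ·
  (1,5): δ = 32.78°  ✓
  (1,6): δ = 11.58°  ✓
  (1,7): δ = 42.92°  ✓
  (2,3): δ = 161.38°  ·
  (2,4): δ = 126.99°  ·
  (2,5): δ = 55.74°  ·
  (2,6): δ = 11.38°  ✓
  (2,7): δ = 19.96°  ✓
  (3,4): δ = 145.61°  ·
  (3,5): δ = 74.36°  ·
  (3,6): δ = 30.00°  ✓
  (3,7): δ = 1.33°  ✓
  (4,5): δ = 108.75°  ·
  (4,6): δ = 64.40°  ·
  (4,7): δ = 33.06°  ✓
  (5,6): δ = 135.64°  ·
  (5,7): δ = 104.31°  ·
  (6,7): δ = 148.66°  ·
antipodal pairs: 10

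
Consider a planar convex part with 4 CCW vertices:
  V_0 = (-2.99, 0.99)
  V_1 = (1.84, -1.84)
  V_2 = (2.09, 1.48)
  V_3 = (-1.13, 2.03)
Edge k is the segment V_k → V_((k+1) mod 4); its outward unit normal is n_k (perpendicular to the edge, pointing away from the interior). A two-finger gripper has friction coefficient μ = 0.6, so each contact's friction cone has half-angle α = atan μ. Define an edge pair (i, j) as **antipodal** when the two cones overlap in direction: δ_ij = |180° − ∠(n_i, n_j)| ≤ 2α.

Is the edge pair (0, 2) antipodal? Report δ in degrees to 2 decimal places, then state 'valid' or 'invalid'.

α = atan 0.6 = 30.96°;  2α = 61.93°
edge 0: e_0 = (+4.83, -2.83);  n_0 = (-0.5055, -0.8628)
edge 2: e_2 = (-3.22, +0.55);  n_2 = (+0.1684, +0.9857)
∠(n_0, n_2) = 159.33°
δ = |180° − 159.33°| = 20.67°
20.67° ≤ 2α = 61.93°  →  valid

δ = 20.67°, valid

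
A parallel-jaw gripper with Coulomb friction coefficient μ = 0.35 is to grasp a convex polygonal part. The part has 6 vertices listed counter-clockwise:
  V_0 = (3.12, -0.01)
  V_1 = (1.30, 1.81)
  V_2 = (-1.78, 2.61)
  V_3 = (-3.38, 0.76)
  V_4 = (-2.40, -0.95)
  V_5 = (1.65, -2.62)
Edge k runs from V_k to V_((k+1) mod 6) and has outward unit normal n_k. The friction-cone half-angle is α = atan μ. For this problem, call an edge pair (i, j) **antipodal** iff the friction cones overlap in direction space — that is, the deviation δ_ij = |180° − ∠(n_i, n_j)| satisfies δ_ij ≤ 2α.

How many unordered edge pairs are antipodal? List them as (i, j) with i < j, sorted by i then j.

count = 4; pairs: (0,3), (0,4), (1,4), (2,5)

α = atan 0.35 = 19.29°;  2α = 38.58°
n_0 = (+0.7071, +0.7071)
n_1 = (+0.2514, +0.9679)
n_2 = (-0.7564, +0.6542)
n_3 = (-0.8676, -0.4972)
n_4 = (-0.3812, -0.9245)
n_5 = (+0.8713, -0.4907)
  (0,1): δ = 149.56°  ·
  (0,2): δ = 85.86°  ·
  (0,3): δ = 15.18°  ✓
  (0,4): δ = 22.59°  ✓
  (0,5): δ = 105.61°  ·
  (1,2): δ = 116.30°  ·
  (1,3): δ = 45.62°  ·
  (1,4): δ = 7.85°  ✓
  (1,5): δ = 75.17°  ·
  (2,3): δ = 109.33°  ·
  (2,4): δ = 71.55°  ·
  (2,5): δ = 11.47°  ✓
  (3,4): δ = 142.23°  ·
  (3,5): δ = 59.21°  ·
  (4,5): δ = 96.98°  ·
antipodal pairs: 4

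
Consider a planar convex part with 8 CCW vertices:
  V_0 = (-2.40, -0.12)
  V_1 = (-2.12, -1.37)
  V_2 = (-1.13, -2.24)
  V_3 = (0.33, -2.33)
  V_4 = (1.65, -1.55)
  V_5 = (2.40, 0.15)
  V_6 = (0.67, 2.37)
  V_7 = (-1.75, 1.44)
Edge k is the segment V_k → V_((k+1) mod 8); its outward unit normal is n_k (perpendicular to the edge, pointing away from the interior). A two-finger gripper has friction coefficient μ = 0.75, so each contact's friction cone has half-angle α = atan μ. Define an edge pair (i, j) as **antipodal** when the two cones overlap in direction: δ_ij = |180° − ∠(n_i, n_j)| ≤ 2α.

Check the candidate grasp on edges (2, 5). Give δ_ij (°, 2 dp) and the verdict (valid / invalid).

δ = 48.54°, valid

α = atan 0.75 = 36.87°;  2α = 73.74°
edge 2: e_2 = (+1.46, -0.09);  n_2 = (-0.0615, -0.9981)
edge 5: e_5 = (-1.73, +2.22);  n_5 = (+0.7888, +0.6147)
∠(n_2, n_5) = 131.46°
δ = |180° − 131.46°| = 48.54°
48.54° ≤ 2α = 73.74°  →  valid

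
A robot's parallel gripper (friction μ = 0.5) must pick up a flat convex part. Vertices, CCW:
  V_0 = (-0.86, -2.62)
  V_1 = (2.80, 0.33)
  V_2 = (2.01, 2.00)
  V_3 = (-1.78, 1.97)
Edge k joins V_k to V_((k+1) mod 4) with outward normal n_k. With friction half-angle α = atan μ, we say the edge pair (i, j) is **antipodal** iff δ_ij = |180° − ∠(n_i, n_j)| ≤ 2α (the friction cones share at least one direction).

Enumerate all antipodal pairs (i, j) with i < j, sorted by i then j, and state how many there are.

α = atan 0.5 = 26.57°;  2α = 53.13°
n_0 = (+0.6275, -0.7786)
n_1 = (+0.9040, +0.4276)
n_2 = (-0.0079, +1.0000)
n_3 = (-0.9805, -0.1965)
  (0,1): δ = 103.55°  ·
  (0,2): δ = 38.42°  ✓
  (0,3): δ = 62.46°  ·
  (1,2): δ = 114.86°  ·
  (1,3): δ = 13.98°  ✓
  (2,3): δ = 79.12°  ·
antipodal pairs: 2

count = 2; pairs: (0,2), (1,3)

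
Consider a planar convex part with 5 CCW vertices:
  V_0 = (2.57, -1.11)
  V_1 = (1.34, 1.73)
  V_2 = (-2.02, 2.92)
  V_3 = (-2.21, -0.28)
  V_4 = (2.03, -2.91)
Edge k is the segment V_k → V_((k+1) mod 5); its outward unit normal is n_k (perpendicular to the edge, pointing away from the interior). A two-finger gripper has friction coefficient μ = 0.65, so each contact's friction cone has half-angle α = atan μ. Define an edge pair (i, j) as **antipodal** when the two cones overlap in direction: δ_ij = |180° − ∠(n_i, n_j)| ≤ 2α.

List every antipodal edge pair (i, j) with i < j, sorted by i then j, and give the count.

count = 4; pairs: (0,2), (0,3), (1,3), (2,4)

α = atan 0.65 = 33.02°;  2α = 66.05°
n_0 = (+0.9176, +0.3974)
n_1 = (+0.3338, +0.9426)
n_2 = (-0.9982, +0.0593)
n_3 = (-0.5271, -0.8498)
n_4 = (+0.9578, -0.2873)
  (0,1): δ = 132.92°  ·
  (0,2): δ = 26.82°  ✓
  (0,3): δ = 34.77°  ✓
  (0,4): δ = 139.88°  ·
  (1,2): δ = 73.90°  ·
  (1,3): δ = 12.31°  ✓
  (1,4): δ = 92.80°  ·
  (2,3): δ = 118.41°  ·
  (2,4): δ = 13.30°  ✓
  (3,4): δ = 74.89°  ·
antipodal pairs: 4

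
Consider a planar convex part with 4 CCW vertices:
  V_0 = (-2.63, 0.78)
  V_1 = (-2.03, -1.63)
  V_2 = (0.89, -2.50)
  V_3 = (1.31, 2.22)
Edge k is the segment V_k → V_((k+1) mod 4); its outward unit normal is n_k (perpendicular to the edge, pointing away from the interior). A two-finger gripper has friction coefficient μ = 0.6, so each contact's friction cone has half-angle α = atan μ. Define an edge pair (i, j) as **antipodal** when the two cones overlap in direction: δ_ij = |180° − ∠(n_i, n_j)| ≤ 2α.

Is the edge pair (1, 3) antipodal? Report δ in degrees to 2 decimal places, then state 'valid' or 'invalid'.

δ = 36.67°, valid

α = atan 0.6 = 30.96°;  2α = 61.93°
edge 1: e_1 = (+2.92, -0.87);  n_1 = (-0.2855, -0.9584)
edge 3: e_3 = (-3.94, -1.44);  n_3 = (-0.3433, +0.9392)
∠(n_1, n_3) = 143.33°
δ = |180° − 143.33°| = 36.67°
36.67° ≤ 2α = 61.93°  →  valid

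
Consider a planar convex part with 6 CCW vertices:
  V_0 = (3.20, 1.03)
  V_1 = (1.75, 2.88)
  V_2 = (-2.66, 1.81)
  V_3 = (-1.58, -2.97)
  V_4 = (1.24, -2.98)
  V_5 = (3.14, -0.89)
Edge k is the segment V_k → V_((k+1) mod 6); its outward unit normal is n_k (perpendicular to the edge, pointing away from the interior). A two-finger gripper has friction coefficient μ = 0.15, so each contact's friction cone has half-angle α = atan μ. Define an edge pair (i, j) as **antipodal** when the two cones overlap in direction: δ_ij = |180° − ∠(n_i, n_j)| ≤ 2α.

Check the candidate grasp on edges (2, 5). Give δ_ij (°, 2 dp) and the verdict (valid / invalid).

α = atan 0.15 = 8.53°;  2α = 17.06°
edge 2: e_2 = (+1.08, -4.78);  n_2 = (-0.9754, -0.2204)
edge 5: e_5 = (+0.06, +1.92);  n_5 = (+0.9995, -0.0312)
∠(n_2, n_5) = 165.48°
δ = |180° − 165.48°| = 14.52°
14.52° ≤ 2α = 17.06°  →  valid

δ = 14.52°, valid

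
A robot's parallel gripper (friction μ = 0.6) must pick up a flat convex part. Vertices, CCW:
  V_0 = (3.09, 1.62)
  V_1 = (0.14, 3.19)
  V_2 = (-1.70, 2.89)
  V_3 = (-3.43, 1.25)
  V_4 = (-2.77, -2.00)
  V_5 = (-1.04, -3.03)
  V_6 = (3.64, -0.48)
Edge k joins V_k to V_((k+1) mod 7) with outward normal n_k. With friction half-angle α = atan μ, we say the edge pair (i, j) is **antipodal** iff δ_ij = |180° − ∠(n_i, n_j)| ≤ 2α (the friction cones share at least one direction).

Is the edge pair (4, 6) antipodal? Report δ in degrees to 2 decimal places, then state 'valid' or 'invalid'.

α = atan 0.6 = 30.96°;  2α = 61.93°
edge 4: e_4 = (+1.73, -1.03);  n_4 = (-0.5116, -0.8592)
edge 6: e_6 = (-0.55, +2.10);  n_6 = (+0.9674, +0.2534)
∠(n_4, n_6) = 135.44°
δ = |180° − 135.44°| = 44.56°
44.56° ≤ 2α = 61.93°  →  valid

δ = 44.56°, valid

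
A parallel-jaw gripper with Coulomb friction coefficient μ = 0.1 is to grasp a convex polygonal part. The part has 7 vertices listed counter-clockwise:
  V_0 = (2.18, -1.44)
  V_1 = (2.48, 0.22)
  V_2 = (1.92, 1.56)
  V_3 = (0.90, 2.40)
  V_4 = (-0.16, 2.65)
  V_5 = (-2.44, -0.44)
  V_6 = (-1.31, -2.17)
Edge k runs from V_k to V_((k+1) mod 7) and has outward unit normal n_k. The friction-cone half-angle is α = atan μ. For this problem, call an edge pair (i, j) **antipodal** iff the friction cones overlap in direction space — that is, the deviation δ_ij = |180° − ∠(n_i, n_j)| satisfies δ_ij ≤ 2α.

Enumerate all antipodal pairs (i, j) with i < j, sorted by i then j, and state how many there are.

α = atan 0.1 = 5.71°;  2α = 11.42°
n_0 = (+0.9841, -0.1778)
n_1 = (+0.9227, +0.3856)
n_2 = (+0.6357, +0.7719)
n_3 = (+0.2296, +0.9733)
n_4 = (-0.8047, +0.5937)
n_5 = (-0.8372, -0.5469)
n_6 = (+0.2047, -0.9788)
  (0,1): δ = 147.08°  ·
  (0,2): δ = 119.23°  ·
  (0,3): δ = 93.03°  ·
  (0,4): δ = 26.18°  ·
  (0,5): δ = 43.40°  ·
  (0,6): δ = 112.06°  ·
  (1,2): δ = 152.15°  ·
  (1,3): δ = 125.95°  ·
  (1,4): δ = 59.10°  ·
  (1,5): δ = 10.47°  ✓
  (1,6): δ = 79.13°  ·
  (2,3): δ = 153.80°  ·
  (2,4): δ = 86.95°  ·
  (2,5): δ = 17.38°  ·
  (2,6): δ = 51.29°  ·
  (3,4): δ = 113.15°  ·
  (3,5): δ = 43.58°  ·
  (3,6): δ = 25.08°  ·
  (4,5): δ = 110.43°  ·
  (4,6): δ = 41.76°  ·
  (5,6): δ = 111.34°  ·
antipodal pairs: 1

count = 1; pairs: (1,5)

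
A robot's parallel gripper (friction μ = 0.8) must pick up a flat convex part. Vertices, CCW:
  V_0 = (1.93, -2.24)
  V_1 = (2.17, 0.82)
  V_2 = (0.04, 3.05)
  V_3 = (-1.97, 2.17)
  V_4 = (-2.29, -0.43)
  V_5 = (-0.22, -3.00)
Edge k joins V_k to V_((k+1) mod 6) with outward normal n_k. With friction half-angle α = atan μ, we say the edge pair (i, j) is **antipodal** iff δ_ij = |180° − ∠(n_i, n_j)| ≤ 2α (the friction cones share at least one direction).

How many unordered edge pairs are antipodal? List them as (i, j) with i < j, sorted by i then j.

α = atan 0.8 = 38.66°;  2α = 77.32°
n_0 = (+0.9969, -0.0782)
n_1 = (+0.7231, +0.6907)
n_2 = (-0.4011, +0.9161)
n_3 = (-0.9925, +0.1222)
n_4 = (-0.7788, -0.6273)
n_5 = (+0.3333, -0.9428)
  (0,1): δ = 131.83°  ·
  (0,2): δ = 61.87°  ✓
  (0,3): δ = 2.53°  ✓
  (0,4): δ = 43.33°  ✓
  (0,5): δ = 113.95°  ·
  (1,2): δ = 110.04°  ·
  (1,3): δ = 50.70°  ✓
  (1,4): δ = 4.84°  ✓
  (1,5): δ = 65.78°  ✓
  (2,3): δ = 120.66°  ·
  (2,4): δ = 74.79°  ✓
  (2,5): δ = 4.18°  ✓
  (3,4): δ = 134.13°  ·
  (3,5): δ = 63.52°  ✓
  (4,5): δ = 109.38°  ·
antipodal pairs: 9

count = 9; pairs: (0,2), (0,3), (0,4), (1,3), (1,4), (1,5), (2,4), (2,5), (3,5)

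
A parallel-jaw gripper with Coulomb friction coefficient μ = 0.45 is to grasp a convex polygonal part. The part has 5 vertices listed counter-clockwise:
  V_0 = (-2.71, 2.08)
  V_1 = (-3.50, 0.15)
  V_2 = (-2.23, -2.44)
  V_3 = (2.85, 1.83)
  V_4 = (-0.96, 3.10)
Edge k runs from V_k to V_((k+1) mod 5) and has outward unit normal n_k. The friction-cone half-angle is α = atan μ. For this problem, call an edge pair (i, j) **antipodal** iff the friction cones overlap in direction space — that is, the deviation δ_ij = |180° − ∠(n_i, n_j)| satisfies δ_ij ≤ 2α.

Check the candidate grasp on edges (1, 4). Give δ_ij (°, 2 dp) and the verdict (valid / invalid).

δ = 94.12°, invalid

α = atan 0.45 = 24.23°;  2α = 48.46°
edge 1: e_1 = (+1.27, -2.59);  n_1 = (-0.8979, -0.4403)
edge 4: e_4 = (-1.75, -1.02);  n_4 = (-0.5036, +0.8640)
∠(n_1, n_4) = 85.88°
δ = |180° − 85.88°| = 94.12°
94.12° > 2α = 48.46°  →  invalid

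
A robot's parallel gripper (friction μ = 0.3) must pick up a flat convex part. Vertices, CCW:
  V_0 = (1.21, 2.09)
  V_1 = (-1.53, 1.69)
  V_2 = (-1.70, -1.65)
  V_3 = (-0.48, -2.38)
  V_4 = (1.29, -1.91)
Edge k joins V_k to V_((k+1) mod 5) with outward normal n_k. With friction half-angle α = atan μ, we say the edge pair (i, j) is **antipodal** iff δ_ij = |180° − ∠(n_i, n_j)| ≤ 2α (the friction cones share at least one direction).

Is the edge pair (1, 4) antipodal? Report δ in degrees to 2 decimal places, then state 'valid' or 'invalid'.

δ = 4.06°, valid

α = atan 0.3 = 16.70°;  2α = 33.40°
edge 1: e_1 = (-0.17, -3.34);  n_1 = (-0.9987, +0.0508)
edge 4: e_4 = (-0.08, +4.00);  n_4 = (+0.9998, +0.0200)
∠(n_1, n_4) = 175.94°
δ = |180° − 175.94°| = 4.06°
4.06° ≤ 2α = 33.40°  →  valid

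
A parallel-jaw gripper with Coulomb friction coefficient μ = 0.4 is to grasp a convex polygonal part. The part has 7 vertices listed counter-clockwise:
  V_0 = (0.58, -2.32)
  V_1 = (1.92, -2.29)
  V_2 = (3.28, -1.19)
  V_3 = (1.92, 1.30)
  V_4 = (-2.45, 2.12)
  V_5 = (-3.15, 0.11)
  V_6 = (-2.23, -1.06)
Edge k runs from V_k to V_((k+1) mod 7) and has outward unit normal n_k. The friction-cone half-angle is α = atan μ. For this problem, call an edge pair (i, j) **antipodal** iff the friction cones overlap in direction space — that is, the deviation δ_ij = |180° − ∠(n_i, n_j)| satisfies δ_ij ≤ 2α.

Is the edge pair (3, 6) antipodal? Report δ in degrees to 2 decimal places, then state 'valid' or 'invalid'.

δ = 13.52°, valid

α = atan 0.4 = 21.80°;  2α = 43.60°
edge 3: e_3 = (-4.37, +0.82);  n_3 = (+0.1844, +0.9828)
edge 6: e_6 = (+2.81, -1.26);  n_6 = (-0.4091, -0.9125)
∠(n_3, n_6) = 166.48°
δ = |180° − 166.48°| = 13.52°
13.52° ≤ 2α = 43.60°  →  valid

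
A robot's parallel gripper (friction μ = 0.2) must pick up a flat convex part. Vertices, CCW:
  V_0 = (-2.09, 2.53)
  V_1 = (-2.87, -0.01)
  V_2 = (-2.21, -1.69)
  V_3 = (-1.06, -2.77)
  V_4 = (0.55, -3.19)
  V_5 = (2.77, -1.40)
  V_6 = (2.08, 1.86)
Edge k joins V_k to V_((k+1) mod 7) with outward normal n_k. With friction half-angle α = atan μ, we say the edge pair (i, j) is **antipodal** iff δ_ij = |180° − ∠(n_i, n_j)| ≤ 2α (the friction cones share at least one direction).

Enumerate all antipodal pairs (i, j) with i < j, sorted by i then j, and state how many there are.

α = atan 0.2 = 11.31°;  2α = 22.62°
n_0 = (-0.9559, +0.2936)
n_1 = (-0.9308, -0.3657)
n_2 = (-0.6846, -0.7289)
n_3 = (-0.2524, -0.9676)
n_4 = (+0.6277, -0.7785)
n_5 = (+0.9783, +0.2071)
n_6 = (+0.1586, +0.9873)
  (0,1): δ = 141.48°  ·
  (0,2): δ = 116.13°  ·
  (0,3): δ = 87.55°  ·
  (0,4): δ = 34.05°  ·
  (0,5): δ = 29.02°  ·
  (0,6): δ = 97.94°  ·
  (1,2): δ = 154.65°  ·
  (1,3): δ = 126.07°  ·
  (1,4): δ = 72.57°  ·
  (1,5): δ = 9.50°  ✓
  (1,6): δ = 59.42°  ·
  (2,3): δ = 151.42°  ·
  (2,4): δ = 97.92°  ·
  (2,5): δ = 34.85°  ·
  (2,6): δ = 34.07°  ·
  (3,4): δ = 126.50°  ·
  (3,5): δ = 63.43°  ·
  (3,6): δ = 5.49°  ✓
  (4,5): δ = 116.93°  ·
  (4,6): δ = 48.01°  ·
  (5,6): δ = 111.08°  ·
antipodal pairs: 2

count = 2; pairs: (1,5), (3,6)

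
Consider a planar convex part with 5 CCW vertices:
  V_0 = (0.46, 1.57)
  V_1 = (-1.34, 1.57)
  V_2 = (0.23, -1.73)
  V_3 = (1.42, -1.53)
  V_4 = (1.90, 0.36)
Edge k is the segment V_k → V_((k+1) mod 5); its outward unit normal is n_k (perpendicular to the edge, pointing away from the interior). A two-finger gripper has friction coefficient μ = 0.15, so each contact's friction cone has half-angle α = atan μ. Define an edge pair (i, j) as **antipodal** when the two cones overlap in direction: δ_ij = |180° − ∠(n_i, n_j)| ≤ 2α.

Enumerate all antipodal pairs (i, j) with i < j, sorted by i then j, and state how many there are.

α = atan 0.15 = 8.53°;  2α = 17.06°
n_0 = (+0.0000, +1.0000)
n_1 = (-0.9030, -0.4296)
n_2 = (+0.1657, -0.9862)
n_3 = (+0.9692, -0.2462)
n_4 = (+0.6433, +0.7656)
  (0,1): δ = 64.56°  ·
  (0,2): δ = 9.54°  ✓
  (0,3): δ = 75.75°  ·
  (0,4): δ = 139.96°  ·
  (1,2): δ = 105.90°  ·
  (1,3): δ = 39.69°  ·
  (1,4): δ = 24.52°  ·
  (2,3): δ = 113.79°  ·
  (2,4): δ = 49.58°  ·
  (3,4): δ = 115.79°  ·
antipodal pairs: 1

count = 1; pairs: (0,2)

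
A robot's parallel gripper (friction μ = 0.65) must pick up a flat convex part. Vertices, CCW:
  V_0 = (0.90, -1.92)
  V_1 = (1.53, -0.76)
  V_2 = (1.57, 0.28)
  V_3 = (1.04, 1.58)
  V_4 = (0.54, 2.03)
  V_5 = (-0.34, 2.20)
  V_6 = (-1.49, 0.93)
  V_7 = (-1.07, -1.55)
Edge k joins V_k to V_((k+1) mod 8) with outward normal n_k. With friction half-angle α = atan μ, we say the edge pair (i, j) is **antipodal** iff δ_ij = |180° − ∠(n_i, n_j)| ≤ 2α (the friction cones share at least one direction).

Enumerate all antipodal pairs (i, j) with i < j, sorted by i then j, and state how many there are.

α = atan 0.65 = 33.02°;  2α = 66.05°
n_0 = (+0.8788, -0.4773)
n_1 = (+0.9993, -0.0384)
n_2 = (+0.9260, +0.3775)
n_3 = (+0.6690, +0.7433)
n_4 = (+0.1897, +0.9818)
n_5 = (-0.7413, +0.6712)
n_6 = (-0.9860, -0.1670)
n_7 = (-0.1846, -0.9828)
  (0,1): δ = 153.70°  ·
  (0,2): δ = 129.31°  ·
  (0,3): δ = 103.48°  ·
  (0,4): δ = 72.43°  ·
  (0,5): δ = 13.65°  ✓
  (0,6): δ = 38.12°  ✓
  (0,7): δ = 107.87°  ·
  (1,2): δ = 155.62°  ·
  (1,3): δ = 129.78°  ·
  (1,4): δ = 98.73°  ·
  (1,5): δ = 39.96°  ✓
  (1,6): δ = 11.81°  ✓
  (1,7): δ = 81.57°  ·
  (2,3): δ = 154.17°  ·
  (2,4): δ = 123.11°  ·
  (2,5): δ = 64.34°  ✓
  (2,6): δ = 12.57°  ✓
  (2,7): δ = 57.18°  ✓
  (3,4): δ = 148.95°  ·
  (3,5): δ = 90.17°  ·
  (3,6): δ = 38.40°  ✓
  (3,7): δ = 31.35°  ✓
  (4,5): δ = 121.23°  ·
  (4,6): δ = 69.45°  ·
  (4,7): δ = 0.30°  ✓
  (5,6): δ = 128.23°  ·
  (5,7): δ = 58.48°  ✓
  (6,7): δ = 110.25°  ·
antipodal pairs: 11

count = 11; pairs: (0,5), (0,6), (1,5), (1,6), (2,5), (2,6), (2,7), (3,6), (3,7), (4,7), (5,7)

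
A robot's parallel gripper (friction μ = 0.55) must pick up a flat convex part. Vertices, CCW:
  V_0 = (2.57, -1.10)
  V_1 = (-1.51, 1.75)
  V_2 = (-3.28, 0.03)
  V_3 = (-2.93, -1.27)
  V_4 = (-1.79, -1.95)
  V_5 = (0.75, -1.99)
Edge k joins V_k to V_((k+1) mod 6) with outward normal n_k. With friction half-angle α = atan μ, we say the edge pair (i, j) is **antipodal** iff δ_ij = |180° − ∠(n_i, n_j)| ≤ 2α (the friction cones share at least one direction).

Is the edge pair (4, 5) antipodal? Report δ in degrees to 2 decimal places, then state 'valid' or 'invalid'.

δ = 153.04°, invalid

α = atan 0.55 = 28.81°;  2α = 57.62°
edge 4: e_4 = (+2.54, -0.04);  n_4 = (-0.0157, -0.9999)
edge 5: e_5 = (+1.82, +0.89);  n_5 = (+0.4393, -0.8983)
∠(n_4, n_5) = 26.96°
δ = |180° − 26.96°| = 153.04°
153.04° > 2α = 57.62°  →  invalid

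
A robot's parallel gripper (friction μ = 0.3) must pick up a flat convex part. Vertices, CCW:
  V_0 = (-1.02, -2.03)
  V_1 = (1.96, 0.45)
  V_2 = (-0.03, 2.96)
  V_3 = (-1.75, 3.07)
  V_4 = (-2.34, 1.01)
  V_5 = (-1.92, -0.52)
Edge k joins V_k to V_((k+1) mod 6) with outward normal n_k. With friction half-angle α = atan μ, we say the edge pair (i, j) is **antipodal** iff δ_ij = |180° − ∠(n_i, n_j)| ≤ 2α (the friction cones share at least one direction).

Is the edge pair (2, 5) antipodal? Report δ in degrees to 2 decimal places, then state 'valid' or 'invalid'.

δ = 55.54°, invalid

α = atan 0.3 = 16.70°;  2α = 33.40°
edge 2: e_2 = (-1.72, +0.11);  n_2 = (+0.0638, +0.9980)
edge 5: e_5 = (+0.90, -1.51);  n_5 = (-0.8590, -0.5120)
∠(n_2, n_5) = 124.46°
δ = |180° − 124.46°| = 55.54°
55.54° > 2α = 33.40°  →  invalid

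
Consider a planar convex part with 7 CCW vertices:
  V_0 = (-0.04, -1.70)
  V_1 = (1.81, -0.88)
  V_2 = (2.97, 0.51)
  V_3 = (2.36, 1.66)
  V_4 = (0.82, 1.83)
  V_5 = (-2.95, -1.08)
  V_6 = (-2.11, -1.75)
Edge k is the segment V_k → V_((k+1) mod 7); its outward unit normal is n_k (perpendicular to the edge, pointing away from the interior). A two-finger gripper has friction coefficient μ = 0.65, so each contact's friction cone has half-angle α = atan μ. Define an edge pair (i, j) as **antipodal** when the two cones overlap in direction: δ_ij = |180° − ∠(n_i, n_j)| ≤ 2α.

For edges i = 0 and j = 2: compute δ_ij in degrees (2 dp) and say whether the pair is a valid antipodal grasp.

α = atan 0.65 = 33.02°;  2α = 66.05°
edge 0: e_0 = (+1.85, +0.82);  n_0 = (+0.4052, -0.9142)
edge 2: e_2 = (-0.61, +1.15);  n_2 = (+0.8834, +0.4686)
∠(n_0, n_2) = 94.04°
δ = |180° − 94.04°| = 85.96°
85.96° > 2α = 66.05°  →  invalid

δ = 85.96°, invalid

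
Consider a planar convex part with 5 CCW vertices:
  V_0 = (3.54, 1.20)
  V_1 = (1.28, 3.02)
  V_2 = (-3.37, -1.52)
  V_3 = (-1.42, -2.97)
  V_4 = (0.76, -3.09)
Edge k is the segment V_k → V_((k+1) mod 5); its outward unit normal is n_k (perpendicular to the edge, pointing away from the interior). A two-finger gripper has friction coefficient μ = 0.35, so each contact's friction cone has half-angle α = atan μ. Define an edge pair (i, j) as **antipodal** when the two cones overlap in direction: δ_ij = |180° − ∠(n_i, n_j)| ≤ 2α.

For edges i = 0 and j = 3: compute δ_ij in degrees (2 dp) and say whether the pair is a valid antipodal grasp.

α = atan 0.35 = 19.29°;  2α = 38.58°
edge 0: e_0 = (-2.26, +1.82);  n_0 = (+0.6272, +0.7788)
edge 3: e_3 = (+2.18, -0.12);  n_3 = (-0.0550, -0.9985)
∠(n_0, n_3) = 144.31°
δ = |180° − 144.31°| = 35.69°
35.69° ≤ 2α = 38.58°  →  valid

δ = 35.69°, valid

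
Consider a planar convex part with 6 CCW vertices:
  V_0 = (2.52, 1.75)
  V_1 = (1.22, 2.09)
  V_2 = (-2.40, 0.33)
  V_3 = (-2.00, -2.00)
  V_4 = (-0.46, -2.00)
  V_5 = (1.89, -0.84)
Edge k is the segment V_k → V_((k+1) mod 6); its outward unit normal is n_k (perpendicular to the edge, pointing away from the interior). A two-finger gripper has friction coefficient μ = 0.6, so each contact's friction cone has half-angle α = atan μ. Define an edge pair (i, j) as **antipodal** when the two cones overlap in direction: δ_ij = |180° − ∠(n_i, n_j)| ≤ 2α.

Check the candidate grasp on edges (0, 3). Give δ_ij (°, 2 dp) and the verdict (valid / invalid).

α = atan 0.6 = 30.96°;  2α = 61.93°
edge 0: e_0 = (-1.30, +0.34);  n_0 = (+0.2530, +0.9675)
edge 3: e_3 = (+1.54, +0.00);  n_3 = (+0.0000, -1.0000)
∠(n_0, n_3) = 165.34°
δ = |180° − 165.34°| = 14.66°
14.66° ≤ 2α = 61.93°  →  valid

δ = 14.66°, valid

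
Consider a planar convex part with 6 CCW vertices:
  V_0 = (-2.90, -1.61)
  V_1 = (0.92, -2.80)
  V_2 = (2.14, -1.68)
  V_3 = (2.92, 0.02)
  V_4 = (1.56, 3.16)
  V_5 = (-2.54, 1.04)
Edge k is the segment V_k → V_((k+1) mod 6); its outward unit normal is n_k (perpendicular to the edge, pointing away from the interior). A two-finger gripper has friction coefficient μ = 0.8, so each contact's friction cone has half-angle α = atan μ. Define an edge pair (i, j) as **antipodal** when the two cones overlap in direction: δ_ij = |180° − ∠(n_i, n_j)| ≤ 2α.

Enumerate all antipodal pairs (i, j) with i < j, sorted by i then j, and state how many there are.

α = atan 0.8 = 38.66°;  2α = 77.32°
n_0 = (-0.2974, -0.9547)
n_1 = (+0.6763, -0.7367)
n_2 = (+0.9089, -0.4170)
n_3 = (+0.9176, +0.3974)
n_4 = (-0.4593, +0.8883)
n_5 = (-0.9909, +0.1346)
  (0,1): δ = 120.14°  ·
  (0,2): δ = 97.34°  ·
  (0,3): δ = 49.28°  ✓
  (0,4): δ = 44.65°  ✓
  (0,5): δ = 99.57°  ·
  (1,2): δ = 157.20°  ·
  (1,3): δ = 109.13°  ·
  (1,4): δ = 15.21°  ✓
  (1,5): δ = 39.71°  ✓
  (2,3): δ = 131.93°  ·
  (2,4): δ = 38.01°  ✓
  (2,5): δ = 16.91°  ✓
  (3,4): δ = 86.08°  ·
  (3,5): δ = 31.15°  ✓
  (4,5): δ = 125.08°  ·
antipodal pairs: 7

count = 7; pairs: (0,3), (0,4), (1,4), (1,5), (2,4), (2,5), (3,5)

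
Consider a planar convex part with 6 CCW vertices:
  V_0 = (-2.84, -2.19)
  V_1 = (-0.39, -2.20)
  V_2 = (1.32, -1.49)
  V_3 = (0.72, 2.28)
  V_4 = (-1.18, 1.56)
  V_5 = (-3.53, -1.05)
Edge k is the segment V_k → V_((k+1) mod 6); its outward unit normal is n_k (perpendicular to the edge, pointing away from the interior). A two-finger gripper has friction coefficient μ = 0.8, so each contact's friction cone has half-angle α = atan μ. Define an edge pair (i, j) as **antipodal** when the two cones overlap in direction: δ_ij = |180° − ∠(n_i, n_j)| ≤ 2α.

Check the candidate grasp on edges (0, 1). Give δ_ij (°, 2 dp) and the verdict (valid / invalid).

δ = 157.22°, invalid

α = atan 0.8 = 38.66°;  2α = 77.32°
edge 0: e_0 = (+2.45, -0.01);  n_0 = (-0.0041, -1.0000)
edge 1: e_1 = (+1.71, +0.71);  n_1 = (+0.3835, -0.9236)
∠(n_0, n_1) = 22.78°
δ = |180° − 22.78°| = 157.22°
157.22° > 2α = 77.32°  →  invalid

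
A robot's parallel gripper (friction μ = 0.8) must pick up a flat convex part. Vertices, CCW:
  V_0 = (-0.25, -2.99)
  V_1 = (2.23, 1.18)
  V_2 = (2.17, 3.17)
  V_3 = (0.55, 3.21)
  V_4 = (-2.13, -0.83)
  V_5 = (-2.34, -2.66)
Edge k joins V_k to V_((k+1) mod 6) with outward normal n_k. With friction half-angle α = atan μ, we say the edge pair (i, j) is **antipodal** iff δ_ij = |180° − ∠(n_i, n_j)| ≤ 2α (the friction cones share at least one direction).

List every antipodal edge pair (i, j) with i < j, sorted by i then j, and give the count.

α = atan 0.8 = 38.66°;  2α = 77.32°
n_0 = (+0.8595, -0.5112)
n_1 = (+0.9995, +0.0301)
n_2 = (+0.0247, +0.9997)
n_3 = (-0.8333, +0.5528)
n_4 = (-0.9935, +0.1140)
n_5 = (-0.1560, -0.9878)
  (0,1): δ = 147.53°  ·
  (0,2): δ = 60.67°  ✓
  (0,3): δ = 2.82°  ✓
  (0,4): δ = 24.19°  ✓
  (0,5): δ = 111.77°  ·
  (1,2): δ = 93.14°  ·
  (1,3): δ = 35.29°  ✓
  (1,4): δ = 8.27°  ✓
  (1,5): δ = 79.30°  ·
  (2,3): δ = 122.14°  ·
  (2,4): δ = 95.13°  ·
  (2,5): δ = 7.56°  ✓
  (3,4): δ = 152.99°  ·
  (3,5): δ = 65.41°  ✓
  (4,5): δ = 92.43°  ·
antipodal pairs: 7

count = 7; pairs: (0,2), (0,3), (0,4), (1,3), (1,4), (2,5), (3,5)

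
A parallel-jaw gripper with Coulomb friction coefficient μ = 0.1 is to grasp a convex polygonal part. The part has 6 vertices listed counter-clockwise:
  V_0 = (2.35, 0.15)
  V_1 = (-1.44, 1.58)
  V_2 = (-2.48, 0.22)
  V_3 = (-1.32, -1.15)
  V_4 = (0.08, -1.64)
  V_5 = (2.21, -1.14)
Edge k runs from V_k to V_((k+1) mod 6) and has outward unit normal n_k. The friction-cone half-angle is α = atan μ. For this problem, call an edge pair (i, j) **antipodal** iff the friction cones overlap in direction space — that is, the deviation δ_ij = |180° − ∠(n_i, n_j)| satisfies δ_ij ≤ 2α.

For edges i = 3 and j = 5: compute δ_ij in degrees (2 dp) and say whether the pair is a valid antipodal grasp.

α = atan 0.1 = 5.71°;  2α = 11.42°
edge 3: e_3 = (+1.40, -0.49);  n_3 = (-0.3304, -0.9439)
edge 5: e_5 = (+0.14, +1.29);  n_5 = (+0.9942, -0.1079)
∠(n_3, n_5) = 103.10°
δ = |180° − 103.10°| = 76.90°
76.90° > 2α = 11.42°  →  invalid

δ = 76.90°, invalid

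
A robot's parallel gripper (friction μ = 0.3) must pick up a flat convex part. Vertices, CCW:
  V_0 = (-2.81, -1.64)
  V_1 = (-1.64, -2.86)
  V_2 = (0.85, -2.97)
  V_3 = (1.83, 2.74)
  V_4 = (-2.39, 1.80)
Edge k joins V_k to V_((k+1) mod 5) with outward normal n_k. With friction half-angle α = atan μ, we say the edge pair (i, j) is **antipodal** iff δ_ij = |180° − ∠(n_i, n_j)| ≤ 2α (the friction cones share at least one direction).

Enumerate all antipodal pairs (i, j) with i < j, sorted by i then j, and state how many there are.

count = 2; pairs: (1,3), (2,4)

α = atan 0.3 = 16.70°;  2α = 33.40°
n_0 = (-0.7217, -0.6922)
n_1 = (-0.0441, -0.9990)
n_2 = (+0.9856, -0.1692)
n_3 = (-0.2174, +0.9761)
n_4 = (-0.9926, +0.1212)
  (0,1): δ = 136.33°  ·
  (0,2): δ = 53.54°  ·
  (0,3): δ = 58.76°  ·
  (0,4): δ = 129.24°  ·
  (1,2): δ = 97.21°  ·
  (1,3): δ = 15.09°  ✓
  (1,4): δ = 85.57°  ·
  (2,3): δ = 67.70°  ·
  (2,4): δ = 2.78°  ✓
  (3,4): δ = 109.52°  ·
antipodal pairs: 2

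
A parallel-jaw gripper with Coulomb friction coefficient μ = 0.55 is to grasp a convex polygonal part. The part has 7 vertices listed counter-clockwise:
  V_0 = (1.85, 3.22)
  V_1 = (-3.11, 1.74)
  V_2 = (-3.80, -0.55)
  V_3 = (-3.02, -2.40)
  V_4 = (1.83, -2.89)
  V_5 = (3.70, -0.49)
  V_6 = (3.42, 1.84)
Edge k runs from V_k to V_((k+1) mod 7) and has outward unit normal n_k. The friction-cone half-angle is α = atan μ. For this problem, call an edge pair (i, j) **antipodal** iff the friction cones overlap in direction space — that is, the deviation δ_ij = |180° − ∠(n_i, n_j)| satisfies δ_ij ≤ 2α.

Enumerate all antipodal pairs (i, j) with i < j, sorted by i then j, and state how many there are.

count = 7; pairs: (0,3), (0,4), (1,4), (1,5), (2,5), (2,6), (3,6)

α = atan 0.55 = 28.81°;  2α = 57.62°
n_0 = (-0.2859, +0.9583)
n_1 = (-0.9575, +0.2885)
n_2 = (-0.9214, -0.3885)
n_3 = (-0.1005, -0.9949)
n_4 = (+0.7888, -0.6146)
n_5 = (+0.9929, +0.1193)
n_6 = (+0.6602, +0.7511)
  (0,1): δ = 123.38°  ·
  (0,2): δ = 83.75°  ·
  (0,3): δ = 22.38°  ✓
  (0,4): δ = 35.46°  ✓
  (0,5): δ = 80.24°  ·
  (0,6): δ = 122.07°  ·
  (1,2): δ = 140.37°  ·
  (1,3): δ = 79.00°  ·
  (1,4): δ = 21.16°  ✓
  (1,5): δ = 23.62°  ✓
  (1,6): δ = 65.45°  ·
  (2,3): δ = 118.63°  ·
  (2,4): δ = 60.79°  ·
  (2,5): δ = 16.01°  ✓
  (2,6): δ = 25.82°  ✓
  (3,4): δ = 122.16°  ·
  (3,5): δ = 77.38°  ·
  (3,6): δ = 35.55°  ✓
  (4,5): δ = 135.22°  ·
  (4,6): δ = 93.39°  ·
  (5,6): δ = 138.17°  ·
antipodal pairs: 7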